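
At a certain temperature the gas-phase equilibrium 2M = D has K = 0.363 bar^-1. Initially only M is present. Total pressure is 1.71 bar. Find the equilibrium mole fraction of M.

y_M = 0.698

Let X = conversion of M (basis 1 mol M); extent of reaction ξ = 0.5X.
Moles: n_M = 1 − X; n_D = 0.5X.
Summing: n_T = 1 − 0.5X.
With p_i = (n_i/n_T)P, K = p_D / (p_M^2).
This yields a degree-2 equation in X; solving on (0,1), X = 0.464.
Then n_M = 0.536, n_T = 0.768, so y_M = 0.698.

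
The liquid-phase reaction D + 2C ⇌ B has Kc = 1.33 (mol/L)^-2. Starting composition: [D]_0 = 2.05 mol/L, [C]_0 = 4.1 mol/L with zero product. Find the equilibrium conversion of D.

X = 0.687

Let X = conversion of D; extent ξ = 2.05·X mol/L.
Concentrations: [D] = 2.05 − 2.05X; [C] = 4.1 − 4.1X; [B] = 2.05X.
Kc = [B] / ([D] [C]^2).
Equating to 1.33 (mol/L)^-2: the physical root is X = 0.687.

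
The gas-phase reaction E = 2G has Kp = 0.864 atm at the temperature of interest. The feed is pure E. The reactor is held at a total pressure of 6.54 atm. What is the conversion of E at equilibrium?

Let X = conversion of E (basis 1 mol E); extent of reaction ξ = X.
Moles: n_E = 1 − X; n_G = 2X.
Total moles n_T = 1 + X.
Mole fractions y_i = n_i/n_T; Kp = p_G^2 / (p_E) with p_i = y_i·P.
Equating to 0.864 atm and solving on 0 < X < 1: X = 0.179.

X = 0.179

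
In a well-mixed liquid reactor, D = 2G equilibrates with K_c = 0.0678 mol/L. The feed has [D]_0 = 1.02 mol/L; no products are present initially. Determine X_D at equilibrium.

X = 0.121

Let X = conversion of D; extent ξ = 1.02·X mol/L.
Concentrations: [D] = 1.02 − 1.02X; [G] = 2.04X.
K_c = [G]^2 / ([D]).
Solving K_c = 0.0678 for X ∈ (0,1): X = 0.121.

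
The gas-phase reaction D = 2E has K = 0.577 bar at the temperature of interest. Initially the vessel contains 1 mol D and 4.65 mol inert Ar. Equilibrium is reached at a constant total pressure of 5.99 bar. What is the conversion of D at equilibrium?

Take 1 mol D as basis and let X be its fractional conversion, so ξ = X.
Species balance: n_D = 1 − X; n_E = 2X; n_I = 4.65 (inert).
Total moles n_T = 5.65 + X.
With p_i = (n_i/n_T)P, K = p_E^2 / (p_D).
Setting this equal to 0.577 bar and taking the physical root (0 < X < 1) gives X = 0.314.

X = 0.314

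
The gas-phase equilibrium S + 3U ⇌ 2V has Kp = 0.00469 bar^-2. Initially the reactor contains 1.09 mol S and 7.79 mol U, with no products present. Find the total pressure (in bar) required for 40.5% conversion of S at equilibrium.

P = 7.79 bar

Basis: 1.09 mol S initially; let X = conversion of S. Extent ξ = 1.09X.
At extent ξ: n_S = 1.09 − 1.09X; n_U = 7.79 − 3.27X; n_V = 2.18X.
Total moles n_T = 8.88 − 2.18X.
Kp = p_V^2 / (p_S p_U^3) with p_i = (n_i/n_T)·P.
At X = 0.405: the mole-fraction product g(X) = Π y_i^ν_i = 0.2844. Since Kp = g(X)·P^{-2}, P = (g/Kp)^(1/2) = (0.2844/0.00469)^(1/2) = 7.79 bar.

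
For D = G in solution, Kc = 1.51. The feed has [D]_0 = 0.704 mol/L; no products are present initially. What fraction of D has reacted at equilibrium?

Let X = conversion of D; extent ξ = 0.704·X mol/L.
Concentrations: [D] = 0.704 − 0.704X; [G] = 0.704X.
Kc = [G] / ([D]).
This equals 1.51 at X = 0.602 (the root in 0 < X < 1).

X = 0.602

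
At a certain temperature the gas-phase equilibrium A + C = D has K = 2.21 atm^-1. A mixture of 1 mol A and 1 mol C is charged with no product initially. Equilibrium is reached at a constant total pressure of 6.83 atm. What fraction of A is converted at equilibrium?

Take 1 mol A as basis and let X be its fractional conversion, so ξ = X.
Species balance: n_A = 1 − X; n_C = 1 − X; n_D = X.
n_T = Σnᵢ = 2 − X.
Mole fractions y_i = n_i/n_T; K = p_D / (p_A p_C) with p_i = y_i·P.
This yields a degree-2 equation in X; solving on (0,1), X = 0.751.

X = 0.751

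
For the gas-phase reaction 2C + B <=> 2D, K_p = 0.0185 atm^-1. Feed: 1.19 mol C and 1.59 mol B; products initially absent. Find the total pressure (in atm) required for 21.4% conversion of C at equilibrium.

P = 7.27 atm

Let X = conversion of C (basis 1.19 mol C); extent of reaction ξ = 0.595X.
Species balance: n_C = 1.19 − 1.19X; n_B = 1.59 − 0.595X; n_D = 1.19X.
Total moles n_T = 2.78 − 0.595X.
K_p = p_D^2 / (p_C^2 p_B) with p_i = (n_i/n_T)·P.
At X = 0.214: the mole-fraction product g(X) = Π y_i^ν_i = 0.1344. Since K_p = g(X)·P^{-1}, P = (g/K_p)^(1/1) = (0.1344/0.0185)^(1/1) = 7.27 atm.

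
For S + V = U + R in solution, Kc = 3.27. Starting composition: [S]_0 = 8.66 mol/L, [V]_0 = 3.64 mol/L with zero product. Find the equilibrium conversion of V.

Let X = conversion of V; extent ξ = 3.64·X mol/L.
Concentrations: [S] = 8.66 − 3.64X; [V] = 3.64 − 3.64X; [U] = 3.64X; [R] = 3.64X.
Kc = [U] [R] / ([S] [V]).
This equals 3.27 at X = 0.854 (the root in 0 < X < 1).

X = 0.854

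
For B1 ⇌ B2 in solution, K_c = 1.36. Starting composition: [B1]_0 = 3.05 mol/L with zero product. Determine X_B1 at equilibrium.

Let X = conversion of B1; extent ξ = 3.05·X mol/L.
Concentrations: [B1] = 3.05 − 3.05X; [B2] = 3.05X.
K_c = [B2] / ([B1]).
Solving K_c = 1.36 for X ∈ (0,1): X = 0.576.

X = 0.576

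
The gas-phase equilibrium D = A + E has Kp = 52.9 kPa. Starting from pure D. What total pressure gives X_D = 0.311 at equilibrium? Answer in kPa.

P = 494 kPa

Take 1 mol D as basis and let X be its fractional conversion, so ξ = X.
Mole table: n_D = 1 − X; n_A = X; n_E = X.
Summing: n_T = 1 + X.
Kp = p_A p_E / (p_D) with p_i = (n_i/n_T)·P.
At X = 0.311: the mole-fraction product g(X) = Π y_i^ν_i = 0.1071. Since Kp = g(X)·P^{1}, P = (Kp/g)^(1/1) = (52.9/0.1071)^(1/1) = 494 kPa.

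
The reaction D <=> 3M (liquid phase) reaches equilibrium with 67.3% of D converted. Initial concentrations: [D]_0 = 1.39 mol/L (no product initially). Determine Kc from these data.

Let X = conversion of D.
Concentrations: [D] = 1.39 − 1.39X; [M] = 4.17X.
At X = 0.673: [D] = 0.455, [M] = 2.81.
Kc = [M]^3 / ([D]) = 48.6 (mol/L)^2.

Kc = 48.6 (mol/L)^2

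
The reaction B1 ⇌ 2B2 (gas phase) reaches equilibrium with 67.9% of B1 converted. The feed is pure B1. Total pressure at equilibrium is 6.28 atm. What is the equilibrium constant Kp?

Kp = 21.5 atm

Take 1 mol B1 as basis and let X be its fractional conversion, so ξ = X.
Species balance: n_B1 = 1 − X; n_B2 = 2X.
Summing: n_T = 1 + X.
At X = 0.679: n_B1 = 0.321, n_B2 = 1.36, n_T = 1.68.
p_i = (n_i/n_T)·P. Kp = p_B2^2 / (p_B1) = 21.5 atm.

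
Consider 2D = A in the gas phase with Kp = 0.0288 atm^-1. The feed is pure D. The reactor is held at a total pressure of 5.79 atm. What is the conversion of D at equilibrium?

X = 0.225

Basis: 1 mol D initially; let X = conversion of D. Extent ξ = 0.5X.
Species balance: n_D = 1 − X; n_A = 0.5X.
n_T = Σnᵢ = 1 − 0.5X.
y_i = n_i/n_T, p_i = y_i·P. Kp = p_A / (p_D^2).
Substituting and setting equal to 0.0288 atm^-1 gives a polynomial in X; the root in (0,1) is X = 0.225.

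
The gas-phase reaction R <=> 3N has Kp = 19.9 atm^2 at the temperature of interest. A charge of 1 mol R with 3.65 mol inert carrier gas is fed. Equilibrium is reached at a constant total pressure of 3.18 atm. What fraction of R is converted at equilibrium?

Let X = conversion of R (basis 1 mol R); extent of reaction ξ = X.
Moles: n_R = 1 − X; n_N = 3X; n_I = 3.65 (inert).
Total moles n_T = 4.65 + 2X.
With p_i = (n_i/n_T)P, Kp = p_N^3 / (p_R).
Equating to 19.9 atm^2 and solving on 0 < X < 1: X = 0.813.

X = 0.813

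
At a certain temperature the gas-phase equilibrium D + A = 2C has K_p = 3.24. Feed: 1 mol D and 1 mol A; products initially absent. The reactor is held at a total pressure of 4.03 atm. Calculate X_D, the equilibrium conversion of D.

Take 1 mol D as basis and let X be its fractional conversion, so ξ = X.
Species balance: n_D = 1 − X; n_A = 1 − X; n_C = 2X.
Since Δν = 0, n_T = 2 throughout.
y_i = n_i/n_T, p_i = y_i·P. K_p = p_C^2 / (p_D p_A).
Setting this equal to 3.24 and taking the physical root (0 < X < 1) gives X = 0.474.

X = 0.474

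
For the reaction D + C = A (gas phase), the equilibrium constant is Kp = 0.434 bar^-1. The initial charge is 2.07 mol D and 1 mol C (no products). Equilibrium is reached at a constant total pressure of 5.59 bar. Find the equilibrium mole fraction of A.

y_A = 0.239

Let X = conversion of C (basis 1 mol C); extent of reaction ξ = X.
Moles: n_D = 2.07 − X; n_C = 1 − X; n_A = X.
Summing: n_T = 3.07 − X.
y_i = n_i/n_T, p_i = y_i·P. Kp = p_A / (p_D p_C).
Substituting and setting equal to 0.434 bar^-1 gives a polynomial in X; the root in (0,1) is X = 0.591.
Then n_A = 0.591, n_T = 2.48, so y_A = 0.239.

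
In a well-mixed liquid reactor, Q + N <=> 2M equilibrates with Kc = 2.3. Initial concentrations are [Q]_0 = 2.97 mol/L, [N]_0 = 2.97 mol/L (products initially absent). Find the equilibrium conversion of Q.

Let X = conversion of Q; extent ξ = 2.97·X mol/L.
Concentrations: [Q] = 2.97 − 2.97X; [N] = 2.97 − 2.97X; [M] = 5.94X.
Kc = [M]^2 / ([Q] [N]).
This equals 2.3 at X = 0.431 (the root in 0 < X < 1).

X = 0.431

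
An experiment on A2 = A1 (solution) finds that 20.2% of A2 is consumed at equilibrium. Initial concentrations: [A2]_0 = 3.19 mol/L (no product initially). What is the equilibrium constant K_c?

Let X = conversion of A2.
Concentrations: [A2] = 3.19 − 3.19X; [A1] = 3.19X.
At X = 0.202: [A2] = 2.55, [A1] = 0.644.
K_c = [A1] / ([A2]) = 0.253.

K_c = 0.253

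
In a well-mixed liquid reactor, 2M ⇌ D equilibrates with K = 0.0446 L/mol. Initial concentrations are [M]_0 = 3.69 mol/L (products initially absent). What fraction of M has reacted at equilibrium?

X = 0.207

Let X = conversion of M; extent ξ = 3.69X/2 mol/L.
Concentrations: [M] = 3.69 − 3.69X; [D] = 1.84X.
K = [D] / ([M]^2).
Setting equal to 0.0446 and solving for X on (0,1) gives X = 0.207.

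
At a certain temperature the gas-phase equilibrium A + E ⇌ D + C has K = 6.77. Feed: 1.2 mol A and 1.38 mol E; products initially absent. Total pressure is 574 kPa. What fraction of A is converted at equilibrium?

Let X = conversion of A (basis 1.2 mol A); extent of reaction ξ = 1.2X.
Mole table: n_A = 1.2 − 1.2X; n_E = 1.38 − 1.2X; n_D = 1.2X; n_C = 1.2X.
n_T stays at 2.58 (no change in mole number).
y_i = n_i/n_T, p_i = y_i·P. K = p_D p_C / (p_A p_E).
Substituting and setting equal to 6.77 gives a polynomial in X; the root in (0,1) is X = 0.770.

X = 0.770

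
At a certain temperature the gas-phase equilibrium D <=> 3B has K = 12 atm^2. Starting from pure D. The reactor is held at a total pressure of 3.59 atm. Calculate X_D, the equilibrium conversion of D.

X = 0.407

Let X = conversion of D (basis 1 mol D); extent of reaction ξ = X.
At extent ξ: n_D = 1 − X; n_B = 3X.
Total moles n_T = 1 + 2X.
Mole fractions y_i = n_i/n_T; K = p_B^3 / (p_D) with p_i = y_i·P.
This yields a degree-3 equation in X; solving on (0,1), X = 0.407.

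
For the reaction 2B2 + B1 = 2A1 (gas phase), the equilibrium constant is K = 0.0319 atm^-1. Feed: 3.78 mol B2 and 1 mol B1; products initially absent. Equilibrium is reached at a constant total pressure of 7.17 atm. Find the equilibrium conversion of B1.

X = 0.300

Basis: 1 mol B1 initially; let X = conversion of B1. Extent ξ = X.
At extent ξ: n_B2 = 3.78 − 2X; n_B1 = 1 − X; n_A1 = 2X.
n_T = Σnᵢ = 4.78 − X.
y_i = n_i/n_T, p_i = y_i·P. K = p_A1^2 / (p_B2^2 p_B1).
Substituting and setting equal to 0.0319 atm^-1 gives a polynomial in X; the root in (0,1) is X = 0.300.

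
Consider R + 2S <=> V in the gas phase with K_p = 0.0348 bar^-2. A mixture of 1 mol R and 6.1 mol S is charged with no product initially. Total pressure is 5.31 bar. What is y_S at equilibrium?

y_S = 0.841

Basis: 1 mol R initially; let X = conversion of R. Extent ξ = X.
Moles: n_R = 1 − X; n_S = 6.1 − 2X; n_V = X.
Total moles n_T = 7.1 − 2X.
y_i = n_i/n_T, p_i = y_i·P. K_p = p_V / (p_R p_S^2).
Setting this equal to 0.0348 bar^-2 and taking the physical root (0 < X < 1) gives X = 0.410.
Then n_S = 5.28, n_T = 6.28, so y_S = 0.841.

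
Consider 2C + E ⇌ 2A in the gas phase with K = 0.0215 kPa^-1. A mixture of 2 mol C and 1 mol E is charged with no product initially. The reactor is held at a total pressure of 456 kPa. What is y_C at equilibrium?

Take 2 mol C as basis and let X be its fractional conversion, so ξ = X.
At extent ξ: n_C = 2 − 2X; n_E = 1 − X; n_A = 2X.
Total moles n_T = 3 − X.
Mole fractions y_i = n_i/n_T; K = p_A^2 / (p_C^2 p_E) with p_i = y_i·P.
Substituting and setting equal to 0.0215 kPa^-1 gives a polynomial in X; the root in (0,1) is X = 0.569.
Then n_C = 0.863, n_T = 2.43, so y_C = 0.355.

y_C = 0.355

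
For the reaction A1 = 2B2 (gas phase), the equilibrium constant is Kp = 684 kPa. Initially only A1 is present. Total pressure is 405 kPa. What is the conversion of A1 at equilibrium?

Basis: 1 mol A1 initially; let X = conversion of A1. Extent ξ = X.
Mole table: n_A1 = 1 − X; n_B2 = 2X.
Total moles n_T = 1 + X.
y_i = n_i/n_T, p_i = y_i·P. Kp = p_B2^2 / (p_A1).
Setting this equal to 684 kPa and taking the physical root (0 < X < 1) gives X = 0.545.

X = 0.545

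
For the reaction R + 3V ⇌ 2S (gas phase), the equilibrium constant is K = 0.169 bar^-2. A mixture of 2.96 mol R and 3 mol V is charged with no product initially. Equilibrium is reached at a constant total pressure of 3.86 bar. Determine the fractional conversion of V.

X = 0.483

Let X = conversion of V (basis 3 mol V); extent of reaction ξ = X.
Mole table: n_R = 2.96 − X; n_V = 3 − 3X; n_S = 2X.
n_T = Σnᵢ = 5.96 − 2X.
y_i = n_i/n_T, p_i = y_i·P. K = p_S^2 / (p_R p_V^3).
Substituting and setting equal to 0.169 bar^-2 gives a polynomial in X; the root in (0,1) is X = 0.483.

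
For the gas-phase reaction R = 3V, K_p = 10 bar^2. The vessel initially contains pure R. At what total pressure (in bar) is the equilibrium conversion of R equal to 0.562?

Let X = conversion of R (basis 1 mol R); extent of reaction ξ = X.
Species balance: n_R = 1 − X; n_V = 3X.
Summing: n_T = 1 + 2X.
K_p = p_V^3 / (p_R) with p_i = (n_i/n_T)·P.
At X = 0.562: the mole-fraction product g(X) = Π y_i^ν_i = 2.425. Since K_p = g(X)·P^{2}, P = (K_p/g)^(1/2) = (10/2.425)^(1/2) = 2.03 bar.

P = 2.03 bar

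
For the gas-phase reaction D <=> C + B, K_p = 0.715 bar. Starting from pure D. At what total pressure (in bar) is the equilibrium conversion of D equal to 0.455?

P = 2.74 bar

Basis: 1 mol D initially; let X = conversion of D. Extent ξ = X.
Mole table: n_D = 1 − X; n_C = X; n_B = X.
Summing: n_T = 1 + X.
K_p = p_C p_B / (p_D) with p_i = (n_i/n_T)·P.
At X = 0.455: the mole-fraction product g(X) = Π y_i^ν_i = 0.2611. Since K_p = g(X)·P^{1}, P = (K_p/g)^(1/1) = (0.715/0.2611)^(1/1) = 2.74 bar.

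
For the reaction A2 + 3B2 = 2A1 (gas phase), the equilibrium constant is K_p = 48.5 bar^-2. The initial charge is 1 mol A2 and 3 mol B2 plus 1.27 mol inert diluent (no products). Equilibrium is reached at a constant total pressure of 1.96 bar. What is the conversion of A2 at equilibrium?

X = 0.721

Basis: 1 mol A2 initially; let X = conversion of A2. Extent ξ = X.
Mole table: n_A2 = 1 − X; n_B2 = 3 − 3X; n_A1 = 2X; n_I = 1.27 (inert).
Summing: n_T = 5.27 − 2X.
Mole fractions y_i = n_i/n_T; K_p = p_A1^2 / (p_A2 p_B2^3) with p_i = y_i·P.
This yields a degree-4 equation in X; solving on (0,1), X = 0.721.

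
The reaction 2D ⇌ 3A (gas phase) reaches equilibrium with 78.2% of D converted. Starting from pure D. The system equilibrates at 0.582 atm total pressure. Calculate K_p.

Take 1 mol D as basis and let X be its fractional conversion, so ξ = 0.5X.
Mole table: n_D = 1 − X; n_A = 1.5X.
Summing: n_T = 1 + 0.5X.
At X = 0.782: n_D = 0.218, n_A = 1.17, n_T = 1.39.
p_i = (n_i/n_T)·P. K_p = p_A^3 / (p_D^2) = 14.2 atm.

K_p = 14.2 atm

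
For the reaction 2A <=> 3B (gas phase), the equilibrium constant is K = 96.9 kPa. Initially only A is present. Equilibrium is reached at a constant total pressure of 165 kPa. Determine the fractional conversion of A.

Let X = conversion of A (basis 1 mol A); extent of reaction ξ = 0.5X.
Mole table: n_A = 1 − X; n_B = 1.5X.
Summing: n_T = 1 + 0.5X.
With p_i = (n_i/n_T)P, K = p_B^3 / (p_A^2).
Setting this equal to 96.9 kPa and taking the physical root (0 < X < 1) gives X = 0.416.

X = 0.416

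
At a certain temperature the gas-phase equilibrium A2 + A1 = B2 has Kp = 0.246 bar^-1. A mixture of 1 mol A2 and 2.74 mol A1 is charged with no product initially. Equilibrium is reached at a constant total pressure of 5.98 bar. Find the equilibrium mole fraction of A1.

Basis: 1 mol A2 initially; let X = conversion of A2. Extent ξ = X.
Moles: n_A2 = 1 − X; n_A1 = 2.74 − X; n_B2 = X.
n_T = Σnᵢ = 3.74 − X.
y_i = n_i/n_T, p_i = y_i·P. Kp = p_B2 / (p_A2 p_A1).
Equating to 0.246 bar^-1 and solving on 0 < X < 1: X = 0.504.
Then n_A1 = 2.24, n_T = 3.24, so y_A1 = 0.691.

y_A1 = 0.691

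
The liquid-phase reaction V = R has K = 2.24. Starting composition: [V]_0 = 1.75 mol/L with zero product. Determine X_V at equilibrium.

Let X = conversion of V; extent ξ = 1.75·X mol/L.
Concentrations: [V] = 1.75 − 1.75X; [R] = 1.75X.
K = [R] / ([V]).
This equals 2.24 at X = 0.691 (the root in 0 < X < 1).

X = 0.691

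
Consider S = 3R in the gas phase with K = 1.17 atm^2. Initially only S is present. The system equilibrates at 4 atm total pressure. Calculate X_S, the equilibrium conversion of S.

Take 1 mol S as basis and let X be its fractional conversion, so ξ = X.
Species balance: n_S = 1 − X; n_R = 3X.
Summing: n_T = 1 + 2X.
y_i = n_i/n_T, p_i = y_i·P. K = p_R^3 / (p_S).
Substituting and setting equal to 1.17 atm^2 gives a polynomial in X; the root in (0,1) is X = 0.158.

X = 0.158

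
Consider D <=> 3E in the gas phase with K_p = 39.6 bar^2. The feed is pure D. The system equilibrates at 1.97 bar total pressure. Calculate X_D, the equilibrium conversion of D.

X = 0.800

Take 1 mol D as basis and let X be its fractional conversion, so ξ = X.
Species balance: n_D = 1 − X; n_E = 3X.
n_T = Σnᵢ = 1 + 2X.
Mole fractions y_i = n_i/n_T; K_p = p_E^3 / (p_D) with p_i = y_i·P.
Setting this equal to 39.6 bar^2 and taking the physical root (0 < X < 1) gives X = 0.800.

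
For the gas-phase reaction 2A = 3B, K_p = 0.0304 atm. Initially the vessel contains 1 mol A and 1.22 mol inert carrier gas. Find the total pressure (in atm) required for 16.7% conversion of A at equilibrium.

P = 3.09 atm

Let X = conversion of A (basis 1 mol A); extent of reaction ξ = 0.5X.
At extent ξ: n_A = 1 − X; n_B = 1.5X; n_I = 1.22 (inert).
Total moles n_T = 2.22 + 0.5X.
K_p = p_B^3 / (p_A^2) with p_i = (n_i/n_T)·P.
At X = 0.167: the mole-fraction product g(X) = Π y_i^ν_i = 0.009834. Since K_p = g(X)·P^{1}, P = (K_p/g)^(1/1) = (0.0304/0.009834)^(1/1) = 3.09 atm.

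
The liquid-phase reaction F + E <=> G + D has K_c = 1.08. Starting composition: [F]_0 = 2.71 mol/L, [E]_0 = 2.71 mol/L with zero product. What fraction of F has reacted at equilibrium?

X = 0.510

Let X = conversion of F; extent ξ = 2.71·X mol/L.
Concentrations: [F] = 2.71 − 2.71X; [E] = 2.71 − 2.71X; [G] = 2.71X; [D] = 2.71X.
K_c = [G] [D] / ([F] [E]).
This equals 1.08 at X = 0.510 (the root in 0 < X < 1).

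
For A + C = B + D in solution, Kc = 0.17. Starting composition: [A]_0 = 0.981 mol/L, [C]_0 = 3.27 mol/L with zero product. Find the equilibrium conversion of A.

X = 0.494

Let X = conversion of A; extent ξ = 0.981·X mol/L.
Concentrations: [A] = 0.981 − 0.981X; [C] = 3.27 − 0.981X; [B] = 0.981X; [D] = 0.981X.
Kc = [B] [D] / ([A] [C]).
This equals 0.17 at X = 0.494 (the root in 0 < X < 1).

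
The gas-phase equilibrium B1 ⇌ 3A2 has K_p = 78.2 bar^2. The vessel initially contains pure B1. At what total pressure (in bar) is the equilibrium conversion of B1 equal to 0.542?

P = 6.02 bar

Let X = conversion of B1 (basis 1 mol B1); extent of reaction ξ = X.
Moles: n_B1 = 1 − X; n_A2 = 3X.
Total moles n_T = 1 + 2X.
K_p = p_A2^3 / (p_B1) with p_i = (n_i/n_T)·P.
At X = 0.542: the mole-fraction product g(X) = Π y_i^ν_i = 2.161. Since K_p = g(X)·P^{2}, P = (K_p/g)^(1/2) = (78.2/2.161)^(1/2) = 6.02 bar.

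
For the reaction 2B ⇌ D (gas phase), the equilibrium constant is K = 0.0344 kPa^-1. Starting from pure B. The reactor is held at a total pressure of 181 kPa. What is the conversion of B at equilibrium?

X = 0.804

Basis: 1 mol B initially; let X = conversion of B. Extent ξ = 0.5X.
Mole table: n_B = 1 − X; n_D = 0.5X.
Summing: n_T = 1 − 0.5X.
With p_i = (n_i/n_T)P, K = p_D / (p_B^2).
Setting this equal to 0.0344 kPa^-1 and taking the physical root (0 < X < 1) gives X = 0.804.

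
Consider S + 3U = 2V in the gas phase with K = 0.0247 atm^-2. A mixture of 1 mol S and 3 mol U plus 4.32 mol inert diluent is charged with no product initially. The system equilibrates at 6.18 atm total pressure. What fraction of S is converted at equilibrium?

Take 1 mol S as basis and let X be its fractional conversion, so ξ = X.
Moles: n_S = 1 − X; n_U = 3 − 3X; n_V = 2X; n_I = 4.32 (inert).
Summing: n_T = 8.32 − 2X.
Mole fractions y_i = n_i/n_T; K = p_V^2 / (p_S p_U^3) with p_i = y_i·P.
Equating to 0.0247 atm^-2 and solving on 0 < X < 1: X = 0.203.

X = 0.203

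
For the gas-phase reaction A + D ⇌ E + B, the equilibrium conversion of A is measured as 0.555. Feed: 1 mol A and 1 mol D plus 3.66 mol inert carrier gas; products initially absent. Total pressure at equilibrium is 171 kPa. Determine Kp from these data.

Take 1 mol A as basis and let X be its fractional conversion, so ξ = X.
Mole table: n_A = 1 − X; n_D = 1 − X; n_E = X; n_B = X; n_I = 3.66 (inert).
n_T stays at 5.66 (no change in mole number).
At X = 0.555: n_A = 0.445, n_D = 0.445, n_E = 0.555, n_B = 0.555, n_T = 5.66.
p_i = (n_i/n_T)·P. Kp = p_E p_B / (p_A p_D) = 1.56.

Kp = 1.56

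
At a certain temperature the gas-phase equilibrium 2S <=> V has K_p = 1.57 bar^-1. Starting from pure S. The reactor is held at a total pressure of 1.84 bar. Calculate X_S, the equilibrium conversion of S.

X = 0.718

Take 1 mol S as basis and let X be its fractional conversion, so ξ = 0.5X.
Species balance: n_S = 1 − X; n_V = 0.5X.
n_T = Σnᵢ = 1 − 0.5X.
y_i = n_i/n_T, p_i = y_i·P. K_p = p_V / (p_S^2).
Equating to 1.57 bar^-1 and solving on 0 < X < 1: X = 0.718.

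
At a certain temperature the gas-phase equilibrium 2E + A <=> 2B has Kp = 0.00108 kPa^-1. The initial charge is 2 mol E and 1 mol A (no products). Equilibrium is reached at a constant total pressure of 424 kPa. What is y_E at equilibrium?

Let X = conversion of E (basis 2 mol E); extent of reaction ξ = X.
Moles: n_E = 2 − 2X; n_A = 1 − X; n_B = 2X.
Summing: n_T = 3 − X.
Mole fractions y_i = n_i/n_T; Kp = p_B^2 / (p_E^2 p_A) with p_i = y_i·P.
Setting this equal to 0.00108 kPa^-1 and taking the physical root (0 < X < 1) gives X = 0.260.
Then n_E = 1.48, n_T = 2.74, so y_E = 0.540.

y_E = 0.540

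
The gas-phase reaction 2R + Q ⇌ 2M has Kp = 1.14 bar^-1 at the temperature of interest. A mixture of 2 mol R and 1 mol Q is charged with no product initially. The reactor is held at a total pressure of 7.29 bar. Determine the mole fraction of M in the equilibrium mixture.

Take 2 mol R as basis and let X be its fractional conversion, so ξ = X.
Mole table: n_R = 2 − 2X; n_Q = 1 − X; n_M = 2X.
n_T = Σnᵢ = 3 − X.
y_i = n_i/n_T, p_i = y_i·P. Kp = p_M^2 / (p_R^2 p_Q).
This yields a degree-3 equation in X; solving on (0,1), X = 0.552.
Then n_M = 1.1, n_T = 2.45, so y_M = 0.451.

y_M = 0.451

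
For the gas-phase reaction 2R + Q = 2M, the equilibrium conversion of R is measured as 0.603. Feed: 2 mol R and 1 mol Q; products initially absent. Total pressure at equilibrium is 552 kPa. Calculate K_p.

Take 2 mol R as basis and let X be its fractional conversion, so ξ = X.
At extent ξ: n_R = 2 − 2X; n_Q = 1 − X; n_M = 2X.
n_T = Σnᵢ = 3 − X.
At X = 0.603: n_R = 0.794, n_Q = 0.397, n_M = 1.21, n_T = 2.4.
p_i = (n_i/n_T)·P. K_p = p_M^2 / (p_R^2 p_Q) = 0.0252 kPa^-1.

K_p = 0.0252 kPa^-1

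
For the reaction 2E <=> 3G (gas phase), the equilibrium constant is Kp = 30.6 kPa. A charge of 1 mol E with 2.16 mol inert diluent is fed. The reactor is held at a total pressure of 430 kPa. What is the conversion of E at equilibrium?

X = 0.319

Let X = conversion of E (basis 1 mol E); extent of reaction ξ = 0.5X.
Mole table: n_E = 1 − X; n_G = 1.5X; n_I = 2.16 (inert).
Total moles n_T = 3.16 + 0.5X.
y_i = n_i/n_T, p_i = y_i·P. Kp = p_G^3 / (p_E^2).
Setting this equal to 30.6 kPa and taking the physical root (0 < X < 1) gives X = 0.319.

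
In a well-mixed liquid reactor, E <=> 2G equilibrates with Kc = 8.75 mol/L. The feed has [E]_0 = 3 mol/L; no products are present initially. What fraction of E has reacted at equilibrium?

X = 0.564

Let X = conversion of E; extent ξ = 3·X mol/L.
Concentrations: [E] = 3 − 3X; [G] = 6X.
Kc = [G]^2 / ([E]).
This equals 8.75 at X = 0.564 (the root in 0 < X < 1).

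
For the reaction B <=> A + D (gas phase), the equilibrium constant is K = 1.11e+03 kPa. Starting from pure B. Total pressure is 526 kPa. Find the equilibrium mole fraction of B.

y_B = 0.097

Take 1 mol B as basis and let X be its fractional conversion, so ξ = X.
Moles: n_B = 1 − X; n_A = X; n_D = X.
Summing: n_T = 1 + X.
With p_i = (n_i/n_T)P, K = p_A p_D / (p_B).
Substituting and setting equal to 1.11e+03 kPa gives a polynomial in X; the root in (0,1) is X = 0.824.
Then n_B = 0.176, n_T = 1.82, so y_B = 0.097.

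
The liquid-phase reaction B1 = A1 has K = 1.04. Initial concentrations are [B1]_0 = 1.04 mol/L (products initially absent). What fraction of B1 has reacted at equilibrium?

X = 0.510

Let X = conversion of B1; extent ξ = 1.04·X mol/L.
Concentrations: [B1] = 1.04 − 1.04X; [A1] = 1.04X.
K = [A1] / ([B1]).
Setting equal to 1.04 and solving for X on (0,1) gives X = 0.510.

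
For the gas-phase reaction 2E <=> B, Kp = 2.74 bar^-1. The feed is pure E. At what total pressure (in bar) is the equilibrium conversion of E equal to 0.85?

Basis: 1 mol E initially; let X = conversion of E. Extent ξ = 0.5X.
Species balance: n_E = 1 − X; n_B = 0.5X.
n_T = Σnᵢ = 1 − 0.5X.
Kp = p_B / (p_E^2) with p_i = (n_i/n_T)·P.
At X = 0.85: the mole-fraction product g(X) = Π y_i^ν_i = 10.86. Since Kp = g(X)·P^{-1}, P = (g/Kp)^(1/1) = (10.86/2.74)^(1/1) = 3.96 bar.

P = 3.96 bar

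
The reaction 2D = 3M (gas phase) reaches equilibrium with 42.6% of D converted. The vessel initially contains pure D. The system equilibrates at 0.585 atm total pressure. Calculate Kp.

Let X = conversion of D (basis 1 mol D); extent of reaction ξ = 0.5X.
At extent ξ: n_D = 1 − X; n_M = 1.5X.
n_T = Σnᵢ = 1 + 0.5X.
At X = 0.426: n_D = 0.574, n_M = 0.639, n_T = 1.21.
p_i = (n_i/n_T)·P. Kp = p_M^3 / (p_D^2) = 0.382 atm.

Kp = 0.382 atm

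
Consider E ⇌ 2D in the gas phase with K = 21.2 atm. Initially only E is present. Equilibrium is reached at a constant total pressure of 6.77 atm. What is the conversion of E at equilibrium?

Let X = conversion of E (basis 1 mol E); extent of reaction ξ = X.
At extent ξ: n_E = 1 − X; n_D = 2X.
n_T = Σnᵢ = 1 + X.
Mole fractions y_i = n_i/n_T; K = p_D^2 / (p_E) with p_i = y_i·P.
Substituting and setting equal to 21.2 atm gives a polynomial in X; the root in (0,1) is X = 0.663.

X = 0.663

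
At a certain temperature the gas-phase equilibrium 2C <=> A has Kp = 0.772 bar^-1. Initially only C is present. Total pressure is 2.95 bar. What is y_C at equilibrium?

y_C = 0.479

Basis: 1 mol C initially; let X = conversion of C. Extent ξ = 0.5X.
At extent ξ: n_C = 1 − X; n_A = 0.5X.
Summing: n_T = 1 − 0.5X.
With p_i = (n_i/n_T)P, Kp = p_A / (p_C^2).
Setting this equal to 0.772 bar^-1 and taking the physical root (0 < X < 1) gives X = 0.685.
Then n_C = 0.315, n_T = 0.657, so y_C = 0.479.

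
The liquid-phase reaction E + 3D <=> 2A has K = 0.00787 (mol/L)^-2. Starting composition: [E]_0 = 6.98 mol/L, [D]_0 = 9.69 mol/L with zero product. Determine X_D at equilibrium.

Let X = conversion of D; extent ξ = 9.69X/3 mol/L.
Concentrations: [E] = 6.98 − 3.23X; [D] = 9.69 − 9.69X; [A] = 6.46X.
K = [A]^2 / ([E] [D]^3).
Equating to 0.00787 (mol/L)^-2: the physical root is X = 0.426.

X = 0.426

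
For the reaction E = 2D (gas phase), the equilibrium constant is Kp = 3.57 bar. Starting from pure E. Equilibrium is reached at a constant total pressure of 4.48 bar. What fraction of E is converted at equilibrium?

X = 0.408

Take 1 mol E as basis and let X be its fractional conversion, so ξ = X.
Mole table: n_E = 1 − X; n_D = 2X.
Summing: n_T = 1 + X.
With p_i = (n_i/n_T)P, Kp = p_D^2 / (p_E).
Substituting and setting equal to 3.57 bar gives a polynomial in X; the root in (0,1) is X = 0.408.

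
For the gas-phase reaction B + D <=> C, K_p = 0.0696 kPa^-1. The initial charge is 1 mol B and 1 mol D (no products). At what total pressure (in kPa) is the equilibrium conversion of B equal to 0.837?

P = 526 kPa

Take 1 mol B as basis and let X be its fractional conversion, so ξ = X.
At extent ξ: n_B = 1 − X; n_D = 1 − X; n_C = X.
Summing: n_T = 2 − X.
K_p = p_C / (p_B p_D) with p_i = (n_i/n_T)·P.
At X = 0.837: the mole-fraction product g(X) = Π y_i^ν_i = 36.64. Since K_p = g(X)·P^{-1}, P = (g/K_p)^(1/1) = (36.64/0.0696)^(1/1) = 526 kPa.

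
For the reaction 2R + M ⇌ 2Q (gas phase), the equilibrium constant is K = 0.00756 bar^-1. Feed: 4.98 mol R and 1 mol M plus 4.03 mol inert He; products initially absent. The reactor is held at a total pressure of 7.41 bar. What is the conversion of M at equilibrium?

X = 0.161

Let X = conversion of M (basis 1 mol M); extent of reaction ξ = X.
Species balance: n_R = 4.98 − 2X; n_M = 1 − X; n_Q = 2X; n_I = 4.03 (inert).
n_T = Σnᵢ = 10 − X.
Mole fractions y_i = n_i/n_T; K = p_Q^2 / (p_R^2 p_M) with p_i = y_i·P.
This yields a degree-3 equation in X; solving on (0,1), X = 0.161.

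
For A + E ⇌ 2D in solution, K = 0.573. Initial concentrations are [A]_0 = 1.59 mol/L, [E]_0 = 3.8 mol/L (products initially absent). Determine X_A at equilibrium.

Let X = conversion of A; extent ξ = 1.59·X mol/L.
Concentrations: [A] = 1.59 − 1.59X; [E] = 3.8 − 1.59X; [D] = 3.18X.
K = [D]^2 / ([A] [E]).
This equals 0.573 at X = 0.409 (the root in 0 < X < 1).

X = 0.409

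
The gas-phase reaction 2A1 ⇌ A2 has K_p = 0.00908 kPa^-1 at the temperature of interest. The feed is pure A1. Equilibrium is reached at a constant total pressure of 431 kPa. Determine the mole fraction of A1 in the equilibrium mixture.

Basis: 1 mol A1 initially; let X = conversion of A1. Extent ξ = 0.5X.
Moles: n_A1 = 1 − X; n_A2 = 0.5X.
n_T = Σnᵢ = 1 − 0.5X.
With p_i = (n_i/n_T)P, K_p = p_A2 / (p_A1^2).
Equating to 0.00908 kPa^-1 and solving on 0 < X < 1: X = 0.755.
Then n_A1 = 0.245, n_T = 0.623, so y_A1 = 0.394.

y_A1 = 0.394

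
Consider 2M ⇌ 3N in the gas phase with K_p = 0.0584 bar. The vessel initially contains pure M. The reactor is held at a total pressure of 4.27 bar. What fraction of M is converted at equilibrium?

Basis: 1 mol M initially; let X = conversion of M. Extent ξ = 0.5X.
Species balance: n_M = 1 − X; n_N = 1.5X.
n_T = Σnᵢ = 1 + 0.5X.
Mole fractions y_i = n_i/n_T; K_p = p_N^3 / (p_M^2) with p_i = y_i·P.
This yields a degree-3 equation in X; solving on (0,1), X = 0.147.

X = 0.147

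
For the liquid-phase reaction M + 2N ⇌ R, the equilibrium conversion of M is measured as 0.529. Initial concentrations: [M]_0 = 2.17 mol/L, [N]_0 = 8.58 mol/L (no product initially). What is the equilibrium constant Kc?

Let X = conversion of M.
Concentrations: [M] = 2.17 − 2.17X; [N] = 8.58 − 4.34X; [R] = 2.17X.
At X = 0.529: [M] = 1.02, [N] = 6.28, [R] = 1.15.
Kc = [R] / ([M] [N]^2) = 0.0284 (mol/L)^-2.

Kc = 0.0284 (mol/L)^-2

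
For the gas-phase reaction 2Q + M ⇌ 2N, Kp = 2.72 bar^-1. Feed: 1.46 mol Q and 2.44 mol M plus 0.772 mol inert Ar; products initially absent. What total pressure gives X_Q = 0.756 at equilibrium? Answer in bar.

Basis: 1.46 mol Q initially; let X = conversion of Q. Extent ξ = 0.73X.
At extent ξ: n_Q = 1.46 − 1.46X; n_M = 2.44 − 0.73X; n_N = 1.46X; n_I = 0.772 (inert).
Summing: n_T = 4.67 − 0.73X.
Kp = p_N^2 / (p_Q^2 p_M) with p_i = (n_i/n_T)·P.
At X = 0.756: the mole-fraction product g(X) = Π y_i^ν_i = 20.95. Since Kp = g(X)·P^{-1}, P = (g/Kp)^(1/1) = (20.95/2.72)^(1/1) = 7.7 bar.

P = 7.7 bar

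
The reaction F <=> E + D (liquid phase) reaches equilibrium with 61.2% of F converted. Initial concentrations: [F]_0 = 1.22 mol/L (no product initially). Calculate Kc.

Kc = 1.18 mol/L

Let X = conversion of F.
Concentrations: [F] = 1.22 − 1.22X; [E] = 1.22X; [D] = 1.22X.
At X = 0.612: [F] = 0.473, [E] = 0.747, [D] = 0.747.
Kc = [E] [D] / ([F]) = 1.18 mol/L.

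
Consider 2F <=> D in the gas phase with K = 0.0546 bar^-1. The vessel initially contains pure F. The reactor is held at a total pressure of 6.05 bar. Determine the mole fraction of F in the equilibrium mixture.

Let X = conversion of F (basis 1 mol F); extent of reaction ξ = 0.5X.
Species balance: n_F = 1 − X; n_D = 0.5X.
n_T = Σnᵢ = 1 − 0.5X.
Mole fractions y_i = n_i/n_T; K = p_D / (p_F^2) with p_i = y_i·P.
Equating to 0.0546 bar^-1 and solving on 0 < X < 1: X = 0.344.
Then n_F = 0.656, n_T = 0.828, so y_F = 0.793.

y_F = 0.793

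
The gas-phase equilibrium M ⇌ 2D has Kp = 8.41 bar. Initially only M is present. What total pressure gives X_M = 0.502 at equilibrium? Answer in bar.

P = 6.24 bar

Take 1 mol M as basis and let X be its fractional conversion, so ξ = X.
Moles: n_M = 1 − X; n_D = 2X.
Total moles n_T = 1 + X.
Kp = p_D^2 / (p_M) with p_i = (n_i/n_T)·P.
At X = 0.502: the mole-fraction product g(X) = Π y_i^ν_i = 1.348. Since Kp = g(X)·P^{1}, P = (Kp/g)^(1/1) = (8.41/1.348)^(1/1) = 6.24 bar.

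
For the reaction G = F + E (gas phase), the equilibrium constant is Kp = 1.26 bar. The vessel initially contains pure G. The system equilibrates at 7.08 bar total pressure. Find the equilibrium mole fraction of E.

y_E = 0.280

Basis: 1 mol G initially; let X = conversion of G. Extent ξ = X.
At extent ξ: n_G = 1 − X; n_F = X; n_E = X.
Total moles n_T = 1 + X.
y_i = n_i/n_T, p_i = y_i·P. Kp = p_F p_E / (p_G).
This yields a degree-2 equation in X; solving on (0,1), X = 0.389.
Then n_E = 0.389, n_T = 1.39, so y_E = 0.280.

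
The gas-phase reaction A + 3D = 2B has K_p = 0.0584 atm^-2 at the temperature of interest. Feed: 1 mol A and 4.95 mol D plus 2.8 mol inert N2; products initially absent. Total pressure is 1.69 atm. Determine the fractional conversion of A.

X = 0.199

Take 1 mol A as basis and let X be its fractional conversion, so ξ = X.
Mole table: n_A = 1 − X; n_D = 4.95 − 3X; n_B = 2X; n_I = 2.8 (inert).
Total moles n_T = 8.75 − 2X.
y_i = n_i/n_T, p_i = y_i·P. K_p = p_B^2 / (p_A p_D^3).
Equating to 0.0584 atm^-2 and solving on 0 < X < 1: X = 0.199.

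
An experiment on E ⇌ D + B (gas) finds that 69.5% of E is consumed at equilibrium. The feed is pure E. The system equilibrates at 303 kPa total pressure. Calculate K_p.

Basis: 1 mol E initially; let X = conversion of E. Extent ξ = X.
At extent ξ: n_E = 1 − X; n_D = X; n_B = X.
n_T = Σnᵢ = 1 + X.
At X = 0.695: n_E = 0.305, n_D = 0.695, n_B = 0.695, n_T = 1.69.
p_i = (n_i/n_T)·P. K_p = p_D p_B / (p_E) = 283 kPa.

K_p = 283 kPa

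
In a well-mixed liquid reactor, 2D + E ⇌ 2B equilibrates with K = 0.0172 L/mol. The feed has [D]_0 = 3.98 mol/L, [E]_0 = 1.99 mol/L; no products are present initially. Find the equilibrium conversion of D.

Let X = conversion of D; extent ξ = 3.98X/2 mol/L.
Concentrations: [D] = 3.98 − 3.98X; [E] = 1.99 − 1.99X; [B] = 3.98X.
K = [B]^2 / ([D]^2 [E]).
Equating to 0.0172 L/mol: the physical root is X = 0.146.

X = 0.146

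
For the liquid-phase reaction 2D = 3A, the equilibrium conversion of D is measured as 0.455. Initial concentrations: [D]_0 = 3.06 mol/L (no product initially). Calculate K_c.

K_c = 3.28 mol/L

Let X = conversion of D.
Concentrations: [D] = 3.06 − 3.06X; [A] = 4.59X.
At X = 0.455: [D] = 1.67, [A] = 2.09.
K_c = [A]^3 / ([D]^2) = 3.28 mol/L.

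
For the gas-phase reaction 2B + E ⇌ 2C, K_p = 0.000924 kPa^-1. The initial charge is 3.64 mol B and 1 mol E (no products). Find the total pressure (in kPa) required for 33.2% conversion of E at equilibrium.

P = 347 kPa

Take 1 mol E as basis and let X be its fractional conversion, so ξ = X.
At extent ξ: n_B = 3.64 − 2X; n_E = 1 − X; n_C = 2X.
Summing: n_T = 4.64 − X.
K_p = p_C^2 / (p_B^2 p_E) with p_i = (n_i/n_T)·P.
At X = 0.332: the mole-fraction product g(X) = Π y_i^ν_i = 0.321. Since K_p = g(X)·P^{-1}, P = (g/K_p)^(1/1) = (0.321/0.000924)^(1/1) = 347 kPa.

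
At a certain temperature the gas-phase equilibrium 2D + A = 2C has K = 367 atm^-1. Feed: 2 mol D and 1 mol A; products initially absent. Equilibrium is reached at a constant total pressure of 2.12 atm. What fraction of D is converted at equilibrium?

X = 0.872

Basis: 2 mol D initially; let X = conversion of D. Extent ξ = X.
At extent ξ: n_D = 2 − 2X; n_A = 1 − X; n_C = 2X.
n_T = Σnᵢ = 3 − X.
y_i = n_i/n_T, p_i = y_i·P. K = p_C^2 / (p_D^2 p_A).
Setting this equal to 367 atm^-1 and taking the physical root (0 < X < 1) gives X = 0.872.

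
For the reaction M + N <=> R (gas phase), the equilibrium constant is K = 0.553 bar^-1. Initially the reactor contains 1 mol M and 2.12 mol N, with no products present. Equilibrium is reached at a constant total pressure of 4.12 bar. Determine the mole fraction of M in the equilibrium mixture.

Let X = conversion of M (basis 1 mol M); extent of reaction ξ = X.
At extent ξ: n_M = 1 − X; n_N = 2.12 − X; n_R = X.
n_T = Σnᵢ = 3.12 − X.
Mole fractions y_i = n_i/n_T; K = p_R / (p_M p_N) with p_i = y_i·P.
Substituting and setting equal to 0.553 bar^-1 gives a polynomial in X; the root in (0,1) is X = 0.580.
Then n_M = 0.42, n_T = 2.54, so y_M = 0.165.

y_M = 0.165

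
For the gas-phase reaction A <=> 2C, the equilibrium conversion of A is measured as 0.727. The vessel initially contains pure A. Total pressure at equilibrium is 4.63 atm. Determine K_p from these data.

Let X = conversion of A (basis 1 mol A); extent of reaction ξ = X.
Species balance: n_A = 1 − X; n_C = 2X.
n_T = Σnᵢ = 1 + X.
At X = 0.727: n_A = 0.273, n_C = 1.45, n_T = 1.73.
p_i = (n_i/n_T)·P. K_p = p_C^2 / (p_A) = 20.8 atm.

K_p = 20.8 atm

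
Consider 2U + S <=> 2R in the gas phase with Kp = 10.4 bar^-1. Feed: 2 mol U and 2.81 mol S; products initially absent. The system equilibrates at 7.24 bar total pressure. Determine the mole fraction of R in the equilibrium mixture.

y_R = 0.435

Basis: 2 mol U initially; let X = conversion of U. Extent ξ = X.
At extent ξ: n_U = 2 − 2X; n_S = 2.81 − X; n_R = 2X.
Total moles n_T = 4.81 − X.
Mole fractions y_i = n_i/n_T; Kp = p_R^2 / (p_U^2 p_S) with p_i = y_i·P.
This yields a degree-3 equation in X; solving on (0,1), X = 0.859.
Then n_R = 1.72, n_T = 3.95, so y_R = 0.435.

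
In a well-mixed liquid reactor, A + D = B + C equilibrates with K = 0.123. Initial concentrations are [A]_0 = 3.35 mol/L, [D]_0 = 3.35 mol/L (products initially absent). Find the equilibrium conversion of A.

X = 0.260

Let X = conversion of A; extent ξ = 3.35·X mol/L.
Concentrations: [A] = 3.35 − 3.35X; [D] = 3.35 − 3.35X; [B] = 3.35X; [C] = 3.35X.
K = [B] [C] / ([A] [D]).
This equals 0.123 at X = 0.260 (the root in 0 < X < 1).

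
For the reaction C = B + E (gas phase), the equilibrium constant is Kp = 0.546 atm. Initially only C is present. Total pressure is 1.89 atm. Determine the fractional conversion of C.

Take 1 mol C as basis and let X be its fractional conversion, so ξ = X.
At extent ξ: n_C = 1 − X; n_B = X; n_E = X.
n_T = Σnᵢ = 1 + X.
y_i = n_i/n_T, p_i = y_i·P. Kp = p_B p_E / (p_C).
Substituting and setting equal to 0.546 atm gives a polynomial in X; the root in (0,1) is X = 0.473.

X = 0.473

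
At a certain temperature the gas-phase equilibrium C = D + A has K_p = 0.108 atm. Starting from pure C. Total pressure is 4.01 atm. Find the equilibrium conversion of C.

Basis: 1 mol C initially; let X = conversion of C. Extent ξ = X.
Mole table: n_C = 1 − X; n_D = X; n_A = X.
Summing: n_T = 1 + X.
y_i = n_i/n_T, p_i = y_i·P. K_p = p_D p_A / (p_C).
Setting this equal to 0.108 atm and taking the physical root (0 < X < 1) gives X = 0.162.

X = 0.162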